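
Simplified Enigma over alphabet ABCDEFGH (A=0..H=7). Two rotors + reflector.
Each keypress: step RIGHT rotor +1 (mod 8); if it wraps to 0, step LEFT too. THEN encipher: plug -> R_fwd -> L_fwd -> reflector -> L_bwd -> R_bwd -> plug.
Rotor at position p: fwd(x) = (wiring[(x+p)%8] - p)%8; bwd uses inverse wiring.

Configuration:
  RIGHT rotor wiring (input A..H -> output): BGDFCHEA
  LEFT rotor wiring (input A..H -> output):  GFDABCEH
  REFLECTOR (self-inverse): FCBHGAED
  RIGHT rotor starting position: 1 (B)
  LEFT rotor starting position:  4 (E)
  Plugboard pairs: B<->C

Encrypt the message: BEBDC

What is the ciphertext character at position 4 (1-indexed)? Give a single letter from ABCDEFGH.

Char 1 ('B'): step: R->2, L=4; B->plug->C->R->A->L->F->refl->A->L'->C->R'->E->plug->E
Char 2 ('E'): step: R->3, L=4; E->plug->E->R->F->L->B->refl->C->L'->E->R'->C->plug->B
Char 3 ('B'): step: R->4, L=4; B->plug->C->R->A->L->F->refl->A->L'->C->R'->F->plug->F
Char 4 ('D'): step: R->5, L=4; D->plug->D->R->E->L->C->refl->B->L'->F->R'->H->plug->H

H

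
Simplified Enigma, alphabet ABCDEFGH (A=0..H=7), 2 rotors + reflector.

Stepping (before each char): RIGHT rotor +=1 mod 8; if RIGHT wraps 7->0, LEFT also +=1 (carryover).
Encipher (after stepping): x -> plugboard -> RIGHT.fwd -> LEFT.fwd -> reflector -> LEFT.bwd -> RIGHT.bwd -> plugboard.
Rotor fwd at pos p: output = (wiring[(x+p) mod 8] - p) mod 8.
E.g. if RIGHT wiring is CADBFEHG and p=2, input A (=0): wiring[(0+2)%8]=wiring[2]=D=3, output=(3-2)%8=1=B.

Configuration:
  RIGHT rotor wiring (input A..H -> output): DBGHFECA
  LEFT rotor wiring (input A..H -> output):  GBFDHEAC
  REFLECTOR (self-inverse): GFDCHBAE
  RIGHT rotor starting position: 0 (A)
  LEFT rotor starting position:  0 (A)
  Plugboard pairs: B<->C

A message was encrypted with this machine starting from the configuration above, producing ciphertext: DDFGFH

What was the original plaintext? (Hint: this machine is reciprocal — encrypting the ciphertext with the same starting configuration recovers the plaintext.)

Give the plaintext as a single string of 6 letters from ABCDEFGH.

Answer: CGGAGE

Derivation:
Char 1 ('D'): step: R->1, L=0; D->plug->D->R->E->L->H->refl->E->L'->F->R'->B->plug->C
Char 2 ('D'): step: R->2, L=0; D->plug->D->R->C->L->F->refl->B->L'->B->R'->G->plug->G
Char 3 ('F'): step: R->3, L=0; F->plug->F->R->A->L->G->refl->A->L'->G->R'->G->plug->G
Char 4 ('G'): step: R->4, L=0; G->plug->G->R->C->L->F->refl->B->L'->B->R'->A->plug->A
Char 5 ('F'): step: R->5, L=0; F->plug->F->R->B->L->B->refl->F->L'->C->R'->G->plug->G
Char 6 ('H'): step: R->6, L=0; H->plug->H->R->G->L->A->refl->G->L'->A->R'->E->plug->E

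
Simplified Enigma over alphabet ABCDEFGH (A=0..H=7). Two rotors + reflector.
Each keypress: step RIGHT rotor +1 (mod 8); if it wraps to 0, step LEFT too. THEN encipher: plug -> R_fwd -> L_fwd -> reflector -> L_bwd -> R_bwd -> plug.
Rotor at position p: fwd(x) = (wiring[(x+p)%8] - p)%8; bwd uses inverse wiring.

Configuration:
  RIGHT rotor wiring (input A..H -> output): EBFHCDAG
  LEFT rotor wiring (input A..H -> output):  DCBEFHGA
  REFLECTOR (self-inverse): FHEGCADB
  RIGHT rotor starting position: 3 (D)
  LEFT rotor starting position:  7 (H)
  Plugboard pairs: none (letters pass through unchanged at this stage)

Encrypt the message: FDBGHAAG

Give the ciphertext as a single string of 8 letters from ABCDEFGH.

Char 1 ('F'): step: R->4, L=7; F->plug->F->R->F->L->G->refl->D->L'->C->R'->D->plug->D
Char 2 ('D'): step: R->5, L=7; D->plug->D->R->H->L->H->refl->B->L'->A->R'->F->plug->F
Char 3 ('B'): step: R->6, L=7; B->plug->B->R->A->L->B->refl->H->L'->H->R'->E->plug->E
Char 4 ('G'): step: R->7, L=7; G->plug->G->R->E->L->F->refl->A->L'->G->R'->D->plug->D
Char 5 ('H'): step: R->0, L->0 (L advanced); H->plug->H->R->G->L->G->refl->D->L'->A->R'->G->plug->G
Char 6 ('A'): step: R->1, L=0; A->plug->A->R->A->L->D->refl->G->L'->G->R'->C->plug->C
Char 7 ('A'): step: R->2, L=0; A->plug->A->R->D->L->E->refl->C->L'->B->R'->D->plug->D
Char 8 ('G'): step: R->3, L=0; G->plug->G->R->G->L->G->refl->D->L'->A->R'->C->plug->C

Answer: DFEDGCDC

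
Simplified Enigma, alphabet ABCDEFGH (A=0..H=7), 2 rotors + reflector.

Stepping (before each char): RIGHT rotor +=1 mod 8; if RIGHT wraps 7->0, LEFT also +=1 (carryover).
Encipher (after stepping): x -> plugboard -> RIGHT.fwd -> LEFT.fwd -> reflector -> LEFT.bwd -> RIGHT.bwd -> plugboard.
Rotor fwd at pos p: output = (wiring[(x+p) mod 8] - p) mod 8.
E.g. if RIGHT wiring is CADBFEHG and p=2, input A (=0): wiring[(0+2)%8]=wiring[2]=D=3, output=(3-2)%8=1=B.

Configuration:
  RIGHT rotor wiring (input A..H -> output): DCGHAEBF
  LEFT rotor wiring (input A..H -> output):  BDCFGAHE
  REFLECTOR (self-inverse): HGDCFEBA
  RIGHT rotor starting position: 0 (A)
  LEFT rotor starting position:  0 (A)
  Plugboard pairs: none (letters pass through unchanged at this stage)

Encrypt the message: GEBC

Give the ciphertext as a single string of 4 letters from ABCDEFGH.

Char 1 ('G'): step: R->1, L=0; G->plug->G->R->E->L->G->refl->B->L'->A->R'->F->plug->F
Char 2 ('E'): step: R->2, L=0; E->plug->E->R->H->L->E->refl->F->L'->D->R'->F->plug->F
Char 3 ('B'): step: R->3, L=0; B->plug->B->R->F->L->A->refl->H->L'->G->R'->D->plug->D
Char 4 ('C'): step: R->4, L=0; C->plug->C->R->F->L->A->refl->H->L'->G->R'->F->plug->F

Answer: FFDF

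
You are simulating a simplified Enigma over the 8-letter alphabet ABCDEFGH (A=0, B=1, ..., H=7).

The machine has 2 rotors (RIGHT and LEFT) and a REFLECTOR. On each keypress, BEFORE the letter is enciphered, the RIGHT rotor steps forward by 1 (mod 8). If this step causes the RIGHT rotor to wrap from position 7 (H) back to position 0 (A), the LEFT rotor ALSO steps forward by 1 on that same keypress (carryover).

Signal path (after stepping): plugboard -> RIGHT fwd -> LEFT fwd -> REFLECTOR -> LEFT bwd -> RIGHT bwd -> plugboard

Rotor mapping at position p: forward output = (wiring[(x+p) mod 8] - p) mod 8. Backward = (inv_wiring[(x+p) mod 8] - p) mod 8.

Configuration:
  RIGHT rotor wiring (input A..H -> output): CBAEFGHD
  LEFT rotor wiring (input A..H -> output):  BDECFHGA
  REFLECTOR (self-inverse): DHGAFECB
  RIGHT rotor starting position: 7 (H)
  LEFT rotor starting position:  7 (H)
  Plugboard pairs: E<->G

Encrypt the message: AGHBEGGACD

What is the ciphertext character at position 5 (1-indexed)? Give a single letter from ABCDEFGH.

Char 1 ('A'): step: R->0, L->0 (L advanced); A->plug->A->R->C->L->E->refl->F->L'->E->R'->D->plug->D
Char 2 ('G'): step: R->1, L=0; G->plug->E->R->F->L->H->refl->B->L'->A->R'->A->plug->A
Char 3 ('H'): step: R->2, L=0; H->plug->H->R->H->L->A->refl->D->L'->B->R'->F->plug->F
Char 4 ('B'): step: R->3, L=0; B->plug->B->R->C->L->E->refl->F->L'->E->R'->D->plug->D
Char 5 ('E'): step: R->4, L=0; E->plug->G->R->E->L->F->refl->E->L'->C->R'->B->plug->B

B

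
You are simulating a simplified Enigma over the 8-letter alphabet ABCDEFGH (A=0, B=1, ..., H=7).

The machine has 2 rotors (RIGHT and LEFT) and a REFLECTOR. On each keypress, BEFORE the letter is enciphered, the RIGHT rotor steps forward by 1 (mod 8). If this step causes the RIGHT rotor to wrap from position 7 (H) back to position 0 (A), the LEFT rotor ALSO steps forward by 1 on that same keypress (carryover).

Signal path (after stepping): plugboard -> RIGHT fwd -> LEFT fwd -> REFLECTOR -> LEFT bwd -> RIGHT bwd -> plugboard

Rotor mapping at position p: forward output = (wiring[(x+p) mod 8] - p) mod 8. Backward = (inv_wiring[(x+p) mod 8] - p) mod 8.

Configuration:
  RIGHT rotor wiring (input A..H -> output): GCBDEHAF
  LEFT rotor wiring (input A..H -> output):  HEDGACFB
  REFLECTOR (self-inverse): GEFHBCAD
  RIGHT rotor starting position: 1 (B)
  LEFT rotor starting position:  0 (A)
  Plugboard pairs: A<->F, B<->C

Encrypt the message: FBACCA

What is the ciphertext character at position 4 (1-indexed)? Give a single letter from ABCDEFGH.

Char 1 ('F'): step: R->2, L=0; F->plug->A->R->H->L->B->refl->E->L'->B->R'->B->plug->C
Char 2 ('B'): step: R->3, L=0; B->plug->C->R->E->L->A->refl->G->L'->D->R'->F->plug->A
Char 3 ('A'): step: R->4, L=0; A->plug->F->R->G->L->F->refl->C->L'->F->R'->G->plug->G
Char 4 ('C'): step: R->5, L=0; C->plug->B->R->D->L->G->refl->A->L'->E->R'->F->plug->A

A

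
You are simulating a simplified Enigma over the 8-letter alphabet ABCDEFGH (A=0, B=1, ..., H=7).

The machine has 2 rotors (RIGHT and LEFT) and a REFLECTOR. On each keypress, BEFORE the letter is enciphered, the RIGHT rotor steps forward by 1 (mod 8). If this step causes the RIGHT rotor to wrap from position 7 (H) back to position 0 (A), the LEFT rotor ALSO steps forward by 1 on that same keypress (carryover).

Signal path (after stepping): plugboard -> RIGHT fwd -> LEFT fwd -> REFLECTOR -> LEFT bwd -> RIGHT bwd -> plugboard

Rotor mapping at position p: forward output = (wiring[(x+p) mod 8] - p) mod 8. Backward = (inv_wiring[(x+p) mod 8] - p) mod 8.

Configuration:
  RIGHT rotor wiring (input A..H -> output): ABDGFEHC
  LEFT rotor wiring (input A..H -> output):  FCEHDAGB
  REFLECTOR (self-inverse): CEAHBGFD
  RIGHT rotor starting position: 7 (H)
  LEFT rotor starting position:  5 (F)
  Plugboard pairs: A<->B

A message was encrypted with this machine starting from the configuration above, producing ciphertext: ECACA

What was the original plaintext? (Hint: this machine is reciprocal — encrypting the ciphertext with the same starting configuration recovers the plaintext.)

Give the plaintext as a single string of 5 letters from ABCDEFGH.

Answer: CEGAG

Derivation:
Char 1 ('E'): step: R->0, L->6 (L advanced); E->plug->E->R->F->L->B->refl->E->L'->D->R'->C->plug->C
Char 2 ('C'): step: R->1, L=6; C->plug->C->R->F->L->B->refl->E->L'->D->R'->E->plug->E
Char 3 ('A'): step: R->2, L=6; A->plug->B->R->E->L->G->refl->F->L'->G->R'->G->plug->G
Char 4 ('C'): step: R->3, L=6; C->plug->C->R->B->L->D->refl->H->L'->C->R'->B->plug->A
Char 5 ('A'): step: R->4, L=6; A->plug->B->R->A->L->A->refl->C->L'->H->R'->G->plug->G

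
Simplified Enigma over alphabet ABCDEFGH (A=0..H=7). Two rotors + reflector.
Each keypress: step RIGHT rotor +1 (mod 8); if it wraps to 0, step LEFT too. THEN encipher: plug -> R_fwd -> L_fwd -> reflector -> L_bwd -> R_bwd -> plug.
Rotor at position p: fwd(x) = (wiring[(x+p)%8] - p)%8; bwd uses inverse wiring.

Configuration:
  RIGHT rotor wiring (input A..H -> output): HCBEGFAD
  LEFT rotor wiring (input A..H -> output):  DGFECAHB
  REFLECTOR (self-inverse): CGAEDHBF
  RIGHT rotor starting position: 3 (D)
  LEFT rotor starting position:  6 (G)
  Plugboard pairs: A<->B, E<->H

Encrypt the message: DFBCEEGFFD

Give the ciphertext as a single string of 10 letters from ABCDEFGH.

Char 1 ('D'): step: R->4, L=6; D->plug->D->R->H->L->C->refl->A->L'->D->R'->E->plug->H
Char 2 ('F'): step: R->5, L=6; F->plug->F->R->E->L->H->refl->F->L'->C->R'->D->plug->D
Char 3 ('B'): step: R->6, L=6; B->plug->A->R->C->L->F->refl->H->L'->E->R'->D->plug->D
Char 4 ('C'): step: R->7, L=6; C->plug->C->R->D->L->A->refl->C->L'->H->R'->F->plug->F
Char 5 ('E'): step: R->0, L->7 (L advanced); E->plug->H->R->D->L->G->refl->B->L'->G->R'->E->plug->H
Char 6 ('E'): step: R->1, L=7; E->plug->H->R->G->L->B->refl->G->L'->D->R'->C->plug->C
Char 7 ('G'): step: R->2, L=7; G->plug->G->R->F->L->D->refl->E->L'->B->R'->F->plug->F
Char 8 ('F'): step: R->3, L=7; F->plug->F->R->E->L->F->refl->H->L'->C->R'->C->plug->C
Char 9 ('F'): step: R->4, L=7; F->plug->F->R->G->L->B->refl->G->L'->D->R'->E->plug->H
Char 10 ('D'): step: R->5, L=7; D->plug->D->R->C->L->H->refl->F->L'->E->R'->F->plug->F

Answer: HDDFHCFCHF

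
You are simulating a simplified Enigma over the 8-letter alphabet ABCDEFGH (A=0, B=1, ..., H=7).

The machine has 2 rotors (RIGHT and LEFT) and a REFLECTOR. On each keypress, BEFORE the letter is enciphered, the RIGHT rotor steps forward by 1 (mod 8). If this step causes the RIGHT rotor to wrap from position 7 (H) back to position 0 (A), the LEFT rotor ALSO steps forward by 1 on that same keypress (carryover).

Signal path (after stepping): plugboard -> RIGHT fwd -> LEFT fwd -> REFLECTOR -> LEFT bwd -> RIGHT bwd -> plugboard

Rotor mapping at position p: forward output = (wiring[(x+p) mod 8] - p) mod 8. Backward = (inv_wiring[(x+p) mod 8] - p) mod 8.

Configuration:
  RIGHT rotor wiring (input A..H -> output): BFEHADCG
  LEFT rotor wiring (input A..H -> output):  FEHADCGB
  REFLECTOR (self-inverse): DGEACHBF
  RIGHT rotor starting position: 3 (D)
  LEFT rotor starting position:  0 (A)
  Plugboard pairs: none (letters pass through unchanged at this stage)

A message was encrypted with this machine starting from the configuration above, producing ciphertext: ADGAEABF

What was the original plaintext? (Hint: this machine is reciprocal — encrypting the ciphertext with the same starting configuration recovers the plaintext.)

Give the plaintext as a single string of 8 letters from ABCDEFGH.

Char 1 ('A'): step: R->4, L=0; A->plug->A->R->E->L->D->refl->A->L'->D->R'->H->plug->H
Char 2 ('D'): step: R->5, L=0; D->plug->D->R->E->L->D->refl->A->L'->D->R'->H->plug->H
Char 3 ('G'): step: R->6, L=0; G->plug->G->R->C->L->H->refl->F->L'->A->R'->B->plug->B
Char 4 ('A'): step: R->7, L=0; A->plug->A->R->H->L->B->refl->G->L'->G->R'->C->plug->C
Char 5 ('E'): step: R->0, L->1 (L advanced); E->plug->E->R->A->L->D->refl->A->L'->G->R'->H->plug->H
Char 6 ('A'): step: R->1, L=1; A->plug->A->R->E->L->B->refl->G->L'->B->R'->F->plug->F
Char 7 ('B'): step: R->2, L=1; B->plug->B->R->F->L->F->refl->H->L'->C->R'->A->plug->A
Char 8 ('F'): step: R->3, L=1; F->plug->F->R->G->L->A->refl->D->L'->A->R'->C->plug->C

Answer: HHBCHFAC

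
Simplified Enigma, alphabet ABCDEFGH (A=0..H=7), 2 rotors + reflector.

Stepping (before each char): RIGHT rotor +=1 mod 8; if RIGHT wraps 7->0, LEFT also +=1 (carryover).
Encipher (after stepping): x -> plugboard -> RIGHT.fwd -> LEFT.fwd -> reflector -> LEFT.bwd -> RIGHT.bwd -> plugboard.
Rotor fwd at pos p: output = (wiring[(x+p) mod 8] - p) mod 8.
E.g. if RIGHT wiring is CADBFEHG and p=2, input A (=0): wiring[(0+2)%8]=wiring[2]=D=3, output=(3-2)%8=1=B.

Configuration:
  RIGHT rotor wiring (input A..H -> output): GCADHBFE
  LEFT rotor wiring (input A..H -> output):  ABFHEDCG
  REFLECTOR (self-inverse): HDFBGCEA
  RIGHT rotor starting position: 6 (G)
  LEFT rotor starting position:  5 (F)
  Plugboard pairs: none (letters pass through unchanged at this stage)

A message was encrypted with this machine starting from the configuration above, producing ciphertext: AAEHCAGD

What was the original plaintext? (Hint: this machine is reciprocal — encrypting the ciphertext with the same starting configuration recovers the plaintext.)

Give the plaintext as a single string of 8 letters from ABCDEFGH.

Char 1 ('A'): step: R->7, L=5; A->plug->A->R->F->L->A->refl->H->L'->H->R'->B->plug->B
Char 2 ('A'): step: R->0, L->6 (L advanced); A->plug->A->R->G->L->G->refl->E->L'->A->R'->C->plug->C
Char 3 ('E'): step: R->1, L=6; E->plug->E->R->A->L->E->refl->G->L'->G->R'->D->plug->D
Char 4 ('H'): step: R->2, L=6; H->plug->H->R->A->L->E->refl->G->L'->G->R'->A->plug->A
Char 5 ('C'): step: R->3, L=6; C->plug->C->R->G->L->G->refl->E->L'->A->R'->A->plug->A
Char 6 ('A'): step: R->4, L=6; A->plug->A->R->D->L->D->refl->B->L'->F->R'->B->plug->B
Char 7 ('G'): step: R->5, L=6; G->plug->G->R->G->L->G->refl->E->L'->A->R'->B->plug->B
Char 8 ('D'): step: R->6, L=6; D->plug->D->R->E->L->H->refl->A->L'->B->R'->G->plug->G

Answer: BCDAABBG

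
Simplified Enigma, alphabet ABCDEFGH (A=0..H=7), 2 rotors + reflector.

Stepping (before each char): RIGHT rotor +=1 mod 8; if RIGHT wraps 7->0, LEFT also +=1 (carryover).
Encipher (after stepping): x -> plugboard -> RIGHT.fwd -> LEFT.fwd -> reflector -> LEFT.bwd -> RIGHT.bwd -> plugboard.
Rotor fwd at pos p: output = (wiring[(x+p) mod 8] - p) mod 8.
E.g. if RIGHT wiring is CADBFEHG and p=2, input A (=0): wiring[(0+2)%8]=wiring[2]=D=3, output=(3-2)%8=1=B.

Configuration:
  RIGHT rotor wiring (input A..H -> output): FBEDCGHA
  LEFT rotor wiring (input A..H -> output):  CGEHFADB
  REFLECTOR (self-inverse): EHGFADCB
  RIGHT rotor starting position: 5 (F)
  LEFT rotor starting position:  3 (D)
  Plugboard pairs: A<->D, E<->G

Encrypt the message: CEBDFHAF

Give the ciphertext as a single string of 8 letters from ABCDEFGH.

Answer: FAFCBEFC

Derivation:
Char 1 ('C'): step: R->6, L=3; C->plug->C->R->H->L->B->refl->H->L'->F->R'->F->plug->F
Char 2 ('E'): step: R->7, L=3; E->plug->G->R->H->L->B->refl->H->L'->F->R'->D->plug->A
Char 3 ('B'): step: R->0, L->4 (L advanced); B->plug->B->R->B->L->E->refl->A->L'->G->R'->F->plug->F
Char 4 ('D'): step: R->1, L=4; D->plug->A->R->A->L->B->refl->H->L'->C->R'->C->plug->C
Char 5 ('F'): step: R->2, L=4; F->plug->F->R->G->L->A->refl->E->L'->B->R'->B->plug->B
Char 6 ('H'): step: R->3, L=4; H->plug->H->R->B->L->E->refl->A->L'->G->R'->G->plug->E
Char 7 ('A'): step: R->4, L=4; A->plug->D->R->E->L->G->refl->C->L'->F->R'->F->plug->F
Char 8 ('F'): step: R->5, L=4; F->plug->F->R->H->L->D->refl->F->L'->D->R'->C->plug->C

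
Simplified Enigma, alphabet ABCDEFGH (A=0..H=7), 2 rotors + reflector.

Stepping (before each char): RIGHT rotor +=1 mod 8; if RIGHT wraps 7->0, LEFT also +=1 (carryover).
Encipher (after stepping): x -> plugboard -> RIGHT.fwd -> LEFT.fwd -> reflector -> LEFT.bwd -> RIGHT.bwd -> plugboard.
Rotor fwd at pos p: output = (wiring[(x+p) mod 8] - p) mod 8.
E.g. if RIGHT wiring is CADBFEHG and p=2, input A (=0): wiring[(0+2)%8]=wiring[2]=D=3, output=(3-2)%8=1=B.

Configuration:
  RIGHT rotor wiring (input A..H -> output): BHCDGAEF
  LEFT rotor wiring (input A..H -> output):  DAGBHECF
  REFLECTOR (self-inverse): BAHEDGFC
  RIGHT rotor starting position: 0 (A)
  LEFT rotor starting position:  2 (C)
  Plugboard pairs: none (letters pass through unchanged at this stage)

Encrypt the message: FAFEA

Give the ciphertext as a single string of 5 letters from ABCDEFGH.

Char 1 ('F'): step: R->1, L=2; F->plug->F->R->D->L->C->refl->H->L'->B->R'->B->plug->B
Char 2 ('A'): step: R->2, L=2; A->plug->A->R->A->L->E->refl->D->L'->F->R'->H->plug->H
Char 3 ('F'): step: R->3, L=2; F->plug->F->R->G->L->B->refl->A->L'->E->R'->G->plug->G
Char 4 ('E'): step: R->4, L=2; E->plug->E->R->F->L->D->refl->E->L'->A->R'->C->plug->C
Char 5 ('A'): step: R->5, L=2; A->plug->A->R->D->L->C->refl->H->L'->B->R'->H->plug->H

Answer: BHGCH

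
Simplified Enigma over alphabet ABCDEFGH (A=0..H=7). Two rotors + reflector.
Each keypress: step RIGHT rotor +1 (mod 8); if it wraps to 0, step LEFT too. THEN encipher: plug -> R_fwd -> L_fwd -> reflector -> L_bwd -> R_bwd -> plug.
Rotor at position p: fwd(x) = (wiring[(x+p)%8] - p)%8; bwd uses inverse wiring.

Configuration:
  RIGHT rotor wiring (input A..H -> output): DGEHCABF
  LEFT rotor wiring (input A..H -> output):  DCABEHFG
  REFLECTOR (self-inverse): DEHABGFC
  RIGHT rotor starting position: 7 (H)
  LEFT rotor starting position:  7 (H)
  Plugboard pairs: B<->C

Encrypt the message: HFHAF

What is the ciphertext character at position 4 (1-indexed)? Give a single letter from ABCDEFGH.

Char 1 ('H'): step: R->0, L->0 (L advanced); H->plug->H->R->F->L->H->refl->C->L'->B->R'->G->plug->G
Char 2 ('F'): step: R->1, L=0; F->plug->F->R->A->L->D->refl->A->L'->C->R'->H->plug->H
Char 3 ('H'): step: R->2, L=0; H->plug->H->R->E->L->E->refl->B->L'->D->R'->F->plug->F
Char 4 ('A'): step: R->3, L=0; A->plug->A->R->E->L->E->refl->B->L'->D->R'->G->plug->G

G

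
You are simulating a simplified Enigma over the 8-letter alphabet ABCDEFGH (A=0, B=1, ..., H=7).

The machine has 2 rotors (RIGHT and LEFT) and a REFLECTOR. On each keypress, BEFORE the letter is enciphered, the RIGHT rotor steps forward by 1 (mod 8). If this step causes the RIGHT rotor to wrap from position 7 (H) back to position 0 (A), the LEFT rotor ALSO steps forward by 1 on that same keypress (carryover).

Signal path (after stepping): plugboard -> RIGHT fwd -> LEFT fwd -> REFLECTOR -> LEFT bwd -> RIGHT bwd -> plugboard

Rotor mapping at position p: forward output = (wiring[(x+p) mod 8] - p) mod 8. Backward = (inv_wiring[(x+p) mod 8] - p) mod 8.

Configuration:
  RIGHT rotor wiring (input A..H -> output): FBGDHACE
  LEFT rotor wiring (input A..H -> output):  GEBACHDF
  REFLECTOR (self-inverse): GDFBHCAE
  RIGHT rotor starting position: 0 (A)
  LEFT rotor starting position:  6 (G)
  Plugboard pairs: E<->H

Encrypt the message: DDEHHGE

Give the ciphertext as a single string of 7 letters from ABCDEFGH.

Answer: FBFCCBC

Derivation:
Char 1 ('D'): step: R->1, L=6; D->plug->D->R->G->L->E->refl->H->L'->B->R'->F->plug->F
Char 2 ('D'): step: R->2, L=6; D->plug->D->R->G->L->E->refl->H->L'->B->R'->B->plug->B
Char 3 ('E'): step: R->3, L=6; E->plug->H->R->D->L->G->refl->A->L'->C->R'->F->plug->F
Char 4 ('H'): step: R->4, L=6; H->plug->E->R->B->L->H->refl->E->L'->G->R'->C->plug->C
Char 5 ('H'): step: R->5, L=6; H->plug->E->R->E->L->D->refl->B->L'->H->R'->C->plug->C
Char 6 ('G'): step: R->6, L=6; G->plug->G->R->B->L->H->refl->E->L'->G->R'->B->plug->B
Char 7 ('E'): step: R->7, L=6; E->plug->H->R->D->L->G->refl->A->L'->C->R'->C->plug->C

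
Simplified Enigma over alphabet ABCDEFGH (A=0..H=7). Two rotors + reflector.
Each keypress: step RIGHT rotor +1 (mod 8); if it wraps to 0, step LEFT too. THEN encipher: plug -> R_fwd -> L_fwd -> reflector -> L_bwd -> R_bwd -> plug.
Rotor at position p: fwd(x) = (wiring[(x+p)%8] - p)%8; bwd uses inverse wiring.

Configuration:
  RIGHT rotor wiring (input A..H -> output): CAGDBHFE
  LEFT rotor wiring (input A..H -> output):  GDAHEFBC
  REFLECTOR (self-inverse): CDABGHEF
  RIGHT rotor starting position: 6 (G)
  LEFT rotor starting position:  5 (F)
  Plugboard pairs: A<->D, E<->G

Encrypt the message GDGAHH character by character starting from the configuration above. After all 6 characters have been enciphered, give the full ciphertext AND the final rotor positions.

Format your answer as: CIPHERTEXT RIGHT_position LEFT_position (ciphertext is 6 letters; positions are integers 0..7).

Char 1 ('G'): step: R->7, L=5; G->plug->E->R->E->L->G->refl->E->L'->B->R'->C->plug->C
Char 2 ('D'): step: R->0, L->6 (L advanced); D->plug->A->R->C->L->A->refl->C->L'->E->R'->H->plug->H
Char 3 ('G'): step: R->1, L=6; G->plug->E->R->G->L->G->refl->E->L'->B->R'->H->plug->H
Char 4 ('A'): step: R->2, L=6; A->plug->D->R->F->L->B->refl->D->L'->A->R'->G->plug->E
Char 5 ('H'): step: R->3, L=6; H->plug->H->R->D->L->F->refl->H->L'->H->R'->F->plug->F
Char 6 ('H'): step: R->4, L=6; H->plug->H->R->H->L->H->refl->F->L'->D->R'->B->plug->B
Final: ciphertext=CHHEFB, RIGHT=4, LEFT=6

Answer: CHHEFB 4 6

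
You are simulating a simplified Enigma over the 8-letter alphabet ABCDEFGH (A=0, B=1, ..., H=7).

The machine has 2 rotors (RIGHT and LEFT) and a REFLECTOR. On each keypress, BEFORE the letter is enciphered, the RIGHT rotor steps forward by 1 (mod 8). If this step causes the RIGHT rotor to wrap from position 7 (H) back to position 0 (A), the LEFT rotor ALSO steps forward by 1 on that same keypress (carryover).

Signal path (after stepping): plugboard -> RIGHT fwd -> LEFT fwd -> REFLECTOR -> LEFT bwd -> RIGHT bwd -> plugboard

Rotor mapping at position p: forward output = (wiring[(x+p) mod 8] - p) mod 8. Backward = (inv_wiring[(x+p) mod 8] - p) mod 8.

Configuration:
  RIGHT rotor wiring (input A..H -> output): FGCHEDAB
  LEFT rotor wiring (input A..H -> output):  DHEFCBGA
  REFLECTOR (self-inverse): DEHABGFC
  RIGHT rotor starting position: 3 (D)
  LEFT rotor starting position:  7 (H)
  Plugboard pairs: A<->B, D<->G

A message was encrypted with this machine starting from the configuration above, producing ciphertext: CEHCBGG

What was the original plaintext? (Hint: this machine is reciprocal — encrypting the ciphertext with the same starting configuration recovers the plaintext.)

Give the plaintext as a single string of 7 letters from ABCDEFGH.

Char 1 ('C'): step: R->4, L=7; C->plug->C->R->E->L->G->refl->F->L'->D->R'->H->plug->H
Char 2 ('E'): step: R->5, L=7; E->plug->E->R->B->L->E->refl->B->L'->A->R'->D->plug->G
Char 3 ('H'): step: R->6, L=7; H->plug->H->R->F->L->D->refl->A->L'->C->R'->A->plug->B
Char 4 ('C'): step: R->7, L=7; C->plug->C->R->H->L->H->refl->C->L'->G->R'->B->plug->A
Char 5 ('B'): step: R->0, L->0 (L advanced); B->plug->A->R->F->L->B->refl->E->L'->C->R'->C->plug->C
Char 6 ('G'): step: R->1, L=0; G->plug->D->R->D->L->F->refl->G->L'->G->R'->C->plug->C
Char 7 ('G'): step: R->2, L=0; G->plug->D->R->B->L->H->refl->C->L'->E->R'->H->plug->H

Answer: HGBACCH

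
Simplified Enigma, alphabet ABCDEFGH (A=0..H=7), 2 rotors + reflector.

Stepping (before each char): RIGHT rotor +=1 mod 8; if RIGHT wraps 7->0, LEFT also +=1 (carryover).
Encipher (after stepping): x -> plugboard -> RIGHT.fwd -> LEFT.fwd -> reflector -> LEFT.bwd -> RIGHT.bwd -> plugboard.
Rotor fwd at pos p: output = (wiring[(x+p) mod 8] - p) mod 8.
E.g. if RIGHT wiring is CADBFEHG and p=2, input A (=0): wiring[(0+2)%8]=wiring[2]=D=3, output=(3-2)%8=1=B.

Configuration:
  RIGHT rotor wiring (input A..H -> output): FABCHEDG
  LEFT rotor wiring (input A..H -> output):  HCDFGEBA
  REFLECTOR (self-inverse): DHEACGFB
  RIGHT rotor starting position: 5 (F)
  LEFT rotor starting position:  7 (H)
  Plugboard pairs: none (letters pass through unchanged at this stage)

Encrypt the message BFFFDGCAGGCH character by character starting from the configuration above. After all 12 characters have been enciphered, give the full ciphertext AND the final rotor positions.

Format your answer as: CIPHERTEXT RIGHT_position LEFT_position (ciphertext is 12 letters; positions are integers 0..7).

Char 1 ('B'): step: R->6, L=7; B->plug->B->R->A->L->B->refl->H->L'->F->R'->A->plug->A
Char 2 ('F'): step: R->7, L=7; F->plug->F->R->A->L->B->refl->H->L'->F->R'->G->plug->G
Char 3 ('F'): step: R->0, L->0 (L advanced); F->plug->F->R->E->L->G->refl->F->L'->D->R'->G->plug->G
Char 4 ('F'): step: R->1, L=0; F->plug->F->R->C->L->D->refl->A->L'->H->R'->A->plug->A
Char 5 ('D'): step: R->2, L=0; D->plug->D->R->C->L->D->refl->A->L'->H->R'->A->plug->A
Char 6 ('G'): step: R->3, L=0; G->plug->G->R->F->L->E->refl->C->L'->B->R'->C->plug->C
Char 7 ('C'): step: R->4, L=0; C->plug->C->R->H->L->A->refl->D->L'->C->R'->D->plug->D
Char 8 ('A'): step: R->5, L=0; A->plug->A->R->H->L->A->refl->D->L'->C->R'->H->plug->H
Char 9 ('G'): step: R->6, L=0; G->plug->G->R->B->L->C->refl->E->L'->F->R'->A->plug->A
Char 10 ('G'): step: R->7, L=0; G->plug->G->R->F->L->E->refl->C->L'->B->R'->C->plug->C
Char 11 ('C'): step: R->0, L->1 (L advanced); C->plug->C->R->B->L->C->refl->E->L'->C->R'->D->plug->D
Char 12 ('H'): step: R->1, L=1; H->plug->H->R->E->L->D->refl->A->L'->F->R'->G->plug->G
Final: ciphertext=AGGAACDHACDG, RIGHT=1, LEFT=1

Answer: AGGAACDHACDG 1 1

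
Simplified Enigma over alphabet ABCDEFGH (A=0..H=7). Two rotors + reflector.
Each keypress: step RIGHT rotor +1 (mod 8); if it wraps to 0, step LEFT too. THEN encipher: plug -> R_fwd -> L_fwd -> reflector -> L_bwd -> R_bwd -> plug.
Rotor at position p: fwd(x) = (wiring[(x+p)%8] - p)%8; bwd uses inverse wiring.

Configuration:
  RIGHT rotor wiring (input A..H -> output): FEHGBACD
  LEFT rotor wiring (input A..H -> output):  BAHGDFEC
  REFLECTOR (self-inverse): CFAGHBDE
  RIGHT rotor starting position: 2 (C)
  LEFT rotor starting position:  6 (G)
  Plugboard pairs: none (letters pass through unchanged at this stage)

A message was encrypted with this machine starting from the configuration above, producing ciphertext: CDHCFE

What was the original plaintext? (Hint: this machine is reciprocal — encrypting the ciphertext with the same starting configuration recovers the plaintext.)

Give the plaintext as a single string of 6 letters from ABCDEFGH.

Answer: AECEDH

Derivation:
Char 1 ('C'): step: R->3, L=6; C->plug->C->R->F->L->A->refl->C->L'->D->R'->A->plug->A
Char 2 ('D'): step: R->4, L=6; D->plug->D->R->H->L->H->refl->E->L'->B->R'->E->plug->E
Char 3 ('H'): step: R->5, L=6; H->plug->H->R->E->L->B->refl->F->L'->G->R'->C->plug->C
Char 4 ('C'): step: R->6, L=6; C->plug->C->R->H->L->H->refl->E->L'->B->R'->E->plug->E
Char 5 ('F'): step: R->7, L=6; F->plug->F->R->C->L->D->refl->G->L'->A->R'->D->plug->D
Char 6 ('E'): step: R->0, L->7 (L advanced); E->plug->E->R->B->L->C->refl->A->L'->D->R'->H->plug->H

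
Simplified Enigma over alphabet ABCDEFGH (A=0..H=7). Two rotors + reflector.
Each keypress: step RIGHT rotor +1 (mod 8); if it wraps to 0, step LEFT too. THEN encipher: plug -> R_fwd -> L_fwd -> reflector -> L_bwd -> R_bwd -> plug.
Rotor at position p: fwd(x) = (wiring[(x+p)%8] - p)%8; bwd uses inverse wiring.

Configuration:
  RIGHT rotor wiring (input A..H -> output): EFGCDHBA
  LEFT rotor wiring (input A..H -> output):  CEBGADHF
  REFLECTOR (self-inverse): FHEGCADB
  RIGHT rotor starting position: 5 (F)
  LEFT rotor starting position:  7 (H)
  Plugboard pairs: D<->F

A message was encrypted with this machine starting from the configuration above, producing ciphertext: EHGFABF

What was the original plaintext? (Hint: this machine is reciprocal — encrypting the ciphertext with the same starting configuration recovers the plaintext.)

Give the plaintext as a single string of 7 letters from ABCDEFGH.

Char 1 ('E'): step: R->6, L=7; E->plug->E->R->A->L->G->refl->D->L'->B->R'->H->plug->H
Char 2 ('H'): step: R->7, L=7; H->plug->H->R->C->L->F->refl->A->L'->H->R'->D->plug->F
Char 3 ('G'): step: R->0, L->0 (L advanced); G->plug->G->R->B->L->E->refl->C->L'->A->R'->H->plug->H
Char 4 ('F'): step: R->1, L=0; F->plug->D->R->C->L->B->refl->H->L'->G->R'->E->plug->E
Char 5 ('A'): step: R->2, L=0; A->plug->A->R->E->L->A->refl->F->L'->H->R'->E->plug->E
Char 6 ('B'): step: R->3, L=0; B->plug->B->R->A->L->C->refl->E->L'->B->R'->F->plug->D
Char 7 ('F'): step: R->4, L=0; F->plug->D->R->E->L->A->refl->F->L'->H->R'->A->plug->A

Answer: HFHEEDA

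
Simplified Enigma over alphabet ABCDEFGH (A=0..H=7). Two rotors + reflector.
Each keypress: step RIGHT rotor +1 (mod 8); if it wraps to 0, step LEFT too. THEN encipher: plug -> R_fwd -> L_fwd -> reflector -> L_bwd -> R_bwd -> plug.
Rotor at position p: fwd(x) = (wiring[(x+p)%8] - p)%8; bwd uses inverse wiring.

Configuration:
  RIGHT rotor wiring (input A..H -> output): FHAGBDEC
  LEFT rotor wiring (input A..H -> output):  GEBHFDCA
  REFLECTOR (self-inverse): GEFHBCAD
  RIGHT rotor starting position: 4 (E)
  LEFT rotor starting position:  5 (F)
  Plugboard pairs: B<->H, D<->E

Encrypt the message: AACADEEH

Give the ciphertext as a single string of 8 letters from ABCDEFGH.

Char 1 ('A'): step: R->5, L=5; A->plug->A->R->G->L->C->refl->F->L'->B->R'->G->plug->G
Char 2 ('A'): step: R->6, L=5; A->plug->A->R->G->L->C->refl->F->L'->B->R'->D->plug->E
Char 3 ('C'): step: R->7, L=5; C->plug->C->R->A->L->G->refl->A->L'->H->R'->E->plug->D
Char 4 ('A'): step: R->0, L->6 (L advanced); A->plug->A->R->F->L->B->refl->E->L'->A->R'->C->plug->C
Char 5 ('D'): step: R->1, L=6; D->plug->E->R->C->L->A->refl->G->L'->D->R'->F->plug->F
Char 6 ('E'): step: R->2, L=6; E->plug->D->R->B->L->C->refl->F->L'->H->R'->C->plug->C
Char 7 ('E'): step: R->3, L=6; E->plug->D->R->B->L->C->refl->F->L'->H->R'->E->plug->D
Char 8 ('H'): step: R->4, L=6; H->plug->B->R->H->L->F->refl->C->L'->B->R'->E->plug->D

Answer: GEDCFCDD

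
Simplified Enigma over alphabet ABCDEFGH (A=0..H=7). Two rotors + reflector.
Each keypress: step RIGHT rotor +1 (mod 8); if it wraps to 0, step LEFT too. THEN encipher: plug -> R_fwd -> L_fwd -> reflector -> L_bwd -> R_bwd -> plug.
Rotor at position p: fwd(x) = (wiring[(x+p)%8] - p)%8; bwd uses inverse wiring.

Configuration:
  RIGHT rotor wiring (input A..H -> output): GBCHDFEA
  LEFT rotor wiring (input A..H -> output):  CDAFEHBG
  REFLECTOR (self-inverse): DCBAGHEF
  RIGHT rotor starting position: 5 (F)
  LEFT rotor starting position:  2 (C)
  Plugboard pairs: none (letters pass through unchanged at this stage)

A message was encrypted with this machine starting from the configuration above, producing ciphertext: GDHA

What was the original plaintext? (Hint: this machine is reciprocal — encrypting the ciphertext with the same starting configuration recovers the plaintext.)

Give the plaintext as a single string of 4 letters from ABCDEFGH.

Char 1 ('G'): step: R->6, L=2; G->plug->G->R->F->L->E->refl->G->L'->A->R'->C->plug->C
Char 2 ('D'): step: R->7, L=2; D->plug->D->R->D->L->F->refl->H->L'->E->R'->F->plug->F
Char 3 ('H'): step: R->0, L->3 (L advanced); H->plug->H->R->A->L->C->refl->B->L'->B->R'->B->plug->B
Char 4 ('A'): step: R->1, L=3; A->plug->A->R->A->L->C->refl->B->L'->B->R'->B->plug->B

Answer: CFBB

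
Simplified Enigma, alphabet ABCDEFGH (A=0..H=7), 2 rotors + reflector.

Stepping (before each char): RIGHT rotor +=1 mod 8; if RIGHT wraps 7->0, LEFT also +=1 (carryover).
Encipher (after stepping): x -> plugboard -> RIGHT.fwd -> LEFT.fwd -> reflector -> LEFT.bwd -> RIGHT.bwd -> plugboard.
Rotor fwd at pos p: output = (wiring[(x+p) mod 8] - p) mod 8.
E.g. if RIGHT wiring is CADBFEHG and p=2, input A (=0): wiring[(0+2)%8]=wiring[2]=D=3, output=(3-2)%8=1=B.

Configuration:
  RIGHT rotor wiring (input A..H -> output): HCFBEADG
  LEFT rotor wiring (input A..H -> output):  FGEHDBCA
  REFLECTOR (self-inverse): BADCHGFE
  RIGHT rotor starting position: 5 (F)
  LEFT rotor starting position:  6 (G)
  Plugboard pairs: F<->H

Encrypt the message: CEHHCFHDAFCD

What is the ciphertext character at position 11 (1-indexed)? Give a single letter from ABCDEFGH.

Char 1 ('C'): step: R->6, L=6; C->plug->C->R->B->L->C->refl->D->L'->H->R'->E->plug->E
Char 2 ('E'): step: R->7, L=6; E->plug->E->R->C->L->H->refl->E->L'->A->R'->B->plug->B
Char 3 ('H'): step: R->0, L->7 (L advanced); H->plug->F->R->A->L->B->refl->A->L'->E->R'->E->plug->E
Char 4 ('H'): step: R->1, L=7; H->plug->F->R->C->L->H->refl->E->L'->F->R'->G->plug->G
Char 5 ('C'): step: R->2, L=7; C->plug->C->R->C->L->H->refl->E->L'->F->R'->G->plug->G
Char 6 ('F'): step: R->3, L=7; F->plug->H->R->C->L->H->refl->E->L'->F->R'->C->plug->C
Char 7 ('H'): step: R->4, L=7; H->plug->F->R->G->L->C->refl->D->L'->H->R'->C->plug->C
Char 8 ('D'): step: R->5, L=7; D->plug->D->R->C->L->H->refl->E->L'->F->R'->E->plug->E
Char 9 ('A'): step: R->6, L=7; A->plug->A->R->F->L->E->refl->H->L'->C->R'->H->plug->F
Char 10 ('F'): step: R->7, L=7; F->plug->H->R->E->L->A->refl->B->L'->A->R'->B->plug->B
Char 11 ('C'): step: R->0, L->0 (L advanced); C->plug->C->R->F->L->B->refl->A->L'->H->R'->A->plug->A

A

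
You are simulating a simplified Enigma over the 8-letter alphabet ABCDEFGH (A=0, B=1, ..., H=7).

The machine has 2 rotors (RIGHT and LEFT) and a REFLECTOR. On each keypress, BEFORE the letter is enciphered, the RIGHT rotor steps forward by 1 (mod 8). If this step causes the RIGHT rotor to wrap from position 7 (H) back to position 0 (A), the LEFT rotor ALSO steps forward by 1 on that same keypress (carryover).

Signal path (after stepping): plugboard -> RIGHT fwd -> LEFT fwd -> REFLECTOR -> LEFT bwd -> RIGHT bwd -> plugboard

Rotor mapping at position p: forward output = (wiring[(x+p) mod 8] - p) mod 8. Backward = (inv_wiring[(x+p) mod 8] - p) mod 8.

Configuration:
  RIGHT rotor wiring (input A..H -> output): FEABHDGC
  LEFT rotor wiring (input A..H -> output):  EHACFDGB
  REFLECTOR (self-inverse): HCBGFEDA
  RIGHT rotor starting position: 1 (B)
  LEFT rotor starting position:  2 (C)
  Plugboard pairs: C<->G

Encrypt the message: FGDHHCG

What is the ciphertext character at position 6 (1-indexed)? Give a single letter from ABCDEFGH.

Char 1 ('F'): step: R->2, L=2; F->plug->F->R->A->L->G->refl->D->L'->C->R'->H->plug->H
Char 2 ('G'): step: R->3, L=2; G->plug->C->R->A->L->G->refl->D->L'->C->R'->F->plug->F
Char 3 ('D'): step: R->4, L=2; D->plug->D->R->G->L->C->refl->B->L'->D->R'->A->plug->A
Char 4 ('H'): step: R->5, L=2; H->plug->H->R->C->L->D->refl->G->L'->A->R'->D->plug->D
Char 5 ('H'): step: R->6, L=2; H->plug->H->R->F->L->H->refl->A->L'->B->R'->G->plug->C
Char 6 ('C'): step: R->7, L=2; C->plug->G->R->E->L->E->refl->F->L'->H->R'->H->plug->H

H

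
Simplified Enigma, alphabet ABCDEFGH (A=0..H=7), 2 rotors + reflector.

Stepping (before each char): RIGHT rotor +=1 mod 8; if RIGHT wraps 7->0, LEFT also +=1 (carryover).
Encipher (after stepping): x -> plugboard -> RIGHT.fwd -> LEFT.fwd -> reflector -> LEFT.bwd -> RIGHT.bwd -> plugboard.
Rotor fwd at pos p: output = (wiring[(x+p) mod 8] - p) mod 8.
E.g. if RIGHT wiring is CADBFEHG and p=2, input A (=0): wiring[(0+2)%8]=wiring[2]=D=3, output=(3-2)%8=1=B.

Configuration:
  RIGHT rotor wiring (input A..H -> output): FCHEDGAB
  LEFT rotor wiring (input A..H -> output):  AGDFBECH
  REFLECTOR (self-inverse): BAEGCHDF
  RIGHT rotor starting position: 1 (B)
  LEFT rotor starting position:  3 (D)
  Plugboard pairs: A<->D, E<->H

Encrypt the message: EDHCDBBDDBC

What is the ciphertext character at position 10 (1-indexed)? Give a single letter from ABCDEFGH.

Char 1 ('E'): step: R->2, L=3; E->plug->H->R->A->L->C->refl->E->L'->E->R'->D->plug->A
Char 2 ('D'): step: R->3, L=3; D->plug->A->R->B->L->G->refl->D->L'->G->R'->E->plug->H
Char 3 ('H'): step: R->4, L=3; H->plug->E->R->B->L->G->refl->D->L'->G->R'->F->plug->F
Char 4 ('C'): step: R->5, L=3; C->plug->C->R->E->L->E->refl->C->L'->A->R'->D->plug->A
Char 5 ('D'): step: R->6, L=3; D->plug->A->R->C->L->B->refl->A->L'->H->R'->C->plug->C
Char 6 ('B'): step: R->7, L=3; B->plug->B->R->G->L->D->refl->G->L'->B->R'->H->plug->E
Char 7 ('B'): step: R->0, L->4 (L advanced); B->plug->B->R->C->L->G->refl->D->L'->D->R'->E->plug->H
Char 8 ('D'): step: R->1, L=4; D->plug->A->R->B->L->A->refl->B->L'->H->R'->F->plug->F
Char 9 ('D'): step: R->2, L=4; D->plug->A->R->F->L->C->refl->E->L'->E->R'->D->plug->A
Char 10 ('B'): step: R->3, L=4; B->plug->B->R->A->L->F->refl->H->L'->G->R'->E->plug->H

H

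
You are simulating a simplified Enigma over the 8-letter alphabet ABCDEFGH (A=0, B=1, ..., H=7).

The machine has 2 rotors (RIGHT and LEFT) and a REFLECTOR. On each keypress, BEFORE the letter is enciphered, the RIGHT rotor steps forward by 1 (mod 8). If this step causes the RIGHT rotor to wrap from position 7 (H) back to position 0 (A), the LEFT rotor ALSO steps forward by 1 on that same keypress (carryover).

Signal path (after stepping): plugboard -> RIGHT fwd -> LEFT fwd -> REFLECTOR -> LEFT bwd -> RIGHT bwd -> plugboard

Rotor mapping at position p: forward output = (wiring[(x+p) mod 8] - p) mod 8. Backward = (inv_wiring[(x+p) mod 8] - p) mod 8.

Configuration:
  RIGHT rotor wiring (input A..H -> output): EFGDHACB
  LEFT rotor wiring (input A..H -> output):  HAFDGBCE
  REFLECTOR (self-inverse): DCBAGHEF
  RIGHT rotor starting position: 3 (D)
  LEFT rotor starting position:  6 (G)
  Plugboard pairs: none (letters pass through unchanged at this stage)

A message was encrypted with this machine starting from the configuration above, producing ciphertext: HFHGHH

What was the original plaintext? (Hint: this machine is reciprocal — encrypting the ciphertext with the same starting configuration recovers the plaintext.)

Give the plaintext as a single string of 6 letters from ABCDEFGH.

Answer: CEBFEA

Derivation:
Char 1 ('H'): step: R->4, L=6; H->plug->H->R->H->L->D->refl->A->L'->G->R'->C->plug->C
Char 2 ('F'): step: R->5, L=6; F->plug->F->R->B->L->G->refl->E->L'->A->R'->E->plug->E
Char 3 ('H'): step: R->6, L=6; H->plug->H->R->C->L->B->refl->C->L'->D->R'->B->plug->B
Char 4 ('G'): step: R->7, L=6; G->plug->G->R->B->L->G->refl->E->L'->A->R'->F->plug->F
Char 5 ('H'): step: R->0, L->7 (L advanced); H->plug->H->R->B->L->A->refl->D->L'->H->R'->E->plug->E
Char 6 ('H'): step: R->1, L=7; H->plug->H->R->D->L->G->refl->E->L'->E->R'->A->plug->A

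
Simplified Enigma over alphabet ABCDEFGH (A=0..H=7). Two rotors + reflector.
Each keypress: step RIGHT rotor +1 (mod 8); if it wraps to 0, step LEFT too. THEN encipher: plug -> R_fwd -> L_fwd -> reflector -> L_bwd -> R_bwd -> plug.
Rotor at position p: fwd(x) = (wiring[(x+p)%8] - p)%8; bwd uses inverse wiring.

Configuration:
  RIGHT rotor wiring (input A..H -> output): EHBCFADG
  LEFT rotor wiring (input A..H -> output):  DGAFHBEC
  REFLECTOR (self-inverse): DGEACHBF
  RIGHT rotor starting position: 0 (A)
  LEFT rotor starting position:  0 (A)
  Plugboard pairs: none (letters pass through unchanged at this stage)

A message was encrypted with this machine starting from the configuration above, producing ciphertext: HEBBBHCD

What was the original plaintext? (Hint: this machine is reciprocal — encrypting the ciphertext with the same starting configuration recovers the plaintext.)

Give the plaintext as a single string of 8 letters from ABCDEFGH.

Char 1 ('H'): step: R->1, L=0; H->plug->H->R->D->L->F->refl->H->L'->E->R'->D->plug->D
Char 2 ('E'): step: R->2, L=0; E->plug->E->R->B->L->G->refl->B->L'->F->R'->H->plug->H
Char 3 ('B'): step: R->3, L=0; B->plug->B->R->C->L->A->refl->D->L'->A->R'->D->plug->D
Char 4 ('B'): step: R->4, L=0; B->plug->B->R->E->L->H->refl->F->L'->D->R'->F->plug->F
Char 5 ('B'): step: R->5, L=0; B->plug->B->R->G->L->E->refl->C->L'->H->R'->D->plug->D
Char 6 ('H'): step: R->6, L=0; H->plug->H->R->C->L->A->refl->D->L'->A->R'->B->plug->B
Char 7 ('C'): step: R->7, L=0; C->plug->C->R->A->L->D->refl->A->L'->C->R'->D->plug->D
Char 8 ('D'): step: R->0, L->1 (L advanced); D->plug->D->R->C->L->E->refl->C->L'->H->R'->B->plug->B

Answer: DHDFDBDB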